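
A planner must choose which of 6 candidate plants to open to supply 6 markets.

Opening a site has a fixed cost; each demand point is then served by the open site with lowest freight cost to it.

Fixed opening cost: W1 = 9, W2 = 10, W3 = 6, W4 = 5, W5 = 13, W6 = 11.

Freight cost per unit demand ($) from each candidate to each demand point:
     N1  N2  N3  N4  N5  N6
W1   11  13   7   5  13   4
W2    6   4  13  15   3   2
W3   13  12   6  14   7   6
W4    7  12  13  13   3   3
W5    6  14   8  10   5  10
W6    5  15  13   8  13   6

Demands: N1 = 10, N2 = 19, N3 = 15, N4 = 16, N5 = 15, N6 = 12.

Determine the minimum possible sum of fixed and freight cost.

400

Open {W1, W2, W3}: assign each demand point to its cheapest open site.
  N1→W2 10×6=60, N2→W2 19×4=76, N3→W3 15×6=90, N4→W1 16×5=80, N5→W2 15×3=45, N6→W2 12×2=24
  freight cost 375, fixed 25 → total 400.
Compare {W1, W2, W3, W6}: freight cost 365 + fixed 36 = 401.
Compare {W1, W2, W3, W4}: freight cost 375 + fixed 30 = 405.
Compare {W1, W2, W3, W4, W6}: freight cost 365 + fixed 41 = 406.
All other subsets cost ≥ 401. Minimum total cost: 400.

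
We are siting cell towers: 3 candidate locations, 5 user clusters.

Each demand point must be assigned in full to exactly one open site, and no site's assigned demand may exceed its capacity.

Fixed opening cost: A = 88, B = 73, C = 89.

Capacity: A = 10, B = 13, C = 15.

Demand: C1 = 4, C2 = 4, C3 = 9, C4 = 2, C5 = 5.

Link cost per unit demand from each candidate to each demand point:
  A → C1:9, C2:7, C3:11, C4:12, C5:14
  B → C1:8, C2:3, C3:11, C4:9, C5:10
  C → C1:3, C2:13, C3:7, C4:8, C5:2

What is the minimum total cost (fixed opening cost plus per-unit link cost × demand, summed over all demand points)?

Open {B, C}; cheapest assignment that respects the capacities:
  B (cap 13, load 10): C1, C2, C4 — cost 4×8 + 4×3 + 2×9 = 62
  C (cap 15, load 14): C3, C5 — cost 9×7 + 5×2 = 73
  Shipping 135, fixed 162 → total 297.
  Any other capacity-feasible assignment to {B, C} ships for at least 135.
Compare {A, C}: its best feasible assignment gives total 338.
Compare {A, B, C}: its best feasible assignment gives total 385.
Every other set of open sites that can feasibly serve all demand totals ≥ 338 even under its best assignment. Minimum: 297.

297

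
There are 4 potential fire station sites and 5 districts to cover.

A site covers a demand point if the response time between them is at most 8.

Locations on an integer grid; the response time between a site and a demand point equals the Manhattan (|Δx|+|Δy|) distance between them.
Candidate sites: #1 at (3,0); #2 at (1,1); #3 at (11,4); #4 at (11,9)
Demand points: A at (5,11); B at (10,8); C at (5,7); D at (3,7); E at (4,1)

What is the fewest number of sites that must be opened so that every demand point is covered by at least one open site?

Coverage sets (demand points within 8 of each site):
  #1: {D, E}
  #2: {D, E}
  #3: {B}
  #4: {A, B, C}
No single site covers all 5 demand points.
But {#1, #4} covers everything, so the minimum is 2.

2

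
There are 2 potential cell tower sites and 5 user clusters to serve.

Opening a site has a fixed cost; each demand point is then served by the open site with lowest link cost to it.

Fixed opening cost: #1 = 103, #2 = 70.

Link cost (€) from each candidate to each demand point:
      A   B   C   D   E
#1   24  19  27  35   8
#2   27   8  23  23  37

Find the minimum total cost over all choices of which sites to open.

188

Open {#2}: assign each demand point to its cheapest open site.
  A→#2 27, B→#2 8, C→#2 23, D→#2 23, E→#2 37
  link cost 118, fixed 70 → total 188.
Compare {#1}: link cost 113 + fixed 103 = 216.
Compare {#1, #2}: link cost 86 + fixed 173 = 259.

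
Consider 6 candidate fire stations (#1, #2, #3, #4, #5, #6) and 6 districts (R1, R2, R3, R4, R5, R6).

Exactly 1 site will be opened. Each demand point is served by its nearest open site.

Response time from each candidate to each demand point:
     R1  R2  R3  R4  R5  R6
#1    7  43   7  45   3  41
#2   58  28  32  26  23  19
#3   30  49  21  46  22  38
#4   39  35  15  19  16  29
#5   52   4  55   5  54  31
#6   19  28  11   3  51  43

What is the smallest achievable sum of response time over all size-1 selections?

Open {#1}.
  R1→#1 7, R2→#1 43, R3→#1 7, R4→#1 45, R5→#1 3, R6→#1 41  ⇒ total 146.
Compare {#4}: total 153.
Compare {#6}: total 155.
No size-1 selection does better; minimum is 146.

146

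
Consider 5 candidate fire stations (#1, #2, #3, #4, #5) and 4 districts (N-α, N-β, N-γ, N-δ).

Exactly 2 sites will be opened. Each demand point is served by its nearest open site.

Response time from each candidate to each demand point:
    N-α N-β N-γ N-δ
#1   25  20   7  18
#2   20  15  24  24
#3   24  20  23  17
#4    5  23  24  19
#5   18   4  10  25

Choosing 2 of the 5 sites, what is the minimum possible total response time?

Open {#4, #5}.
  N-α→#4 5, N-β→#5 4, N-γ→#5 10, N-δ→#4 19  ⇒ total 38.
Compare {#1, #5}: total 47.
Compare {#3, #5}: total 49.
No size-2 selection does better; minimum is 38.

38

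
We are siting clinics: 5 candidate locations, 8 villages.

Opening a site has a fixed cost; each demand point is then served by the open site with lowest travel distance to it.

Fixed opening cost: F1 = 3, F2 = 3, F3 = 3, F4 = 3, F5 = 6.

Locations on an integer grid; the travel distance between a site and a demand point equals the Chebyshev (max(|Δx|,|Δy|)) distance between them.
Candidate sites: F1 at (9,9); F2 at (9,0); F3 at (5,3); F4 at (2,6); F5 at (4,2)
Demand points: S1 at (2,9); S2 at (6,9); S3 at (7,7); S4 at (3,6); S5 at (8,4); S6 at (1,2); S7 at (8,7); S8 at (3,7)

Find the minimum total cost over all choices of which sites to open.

27

Open {F1, F4}: assign each demand point to its cheapest open site.
  S1→F4 3, S2→F1 3, S3→F1 2, S4→F4 1, S5→F1 5, S6→F4 4, S7→F1 2, S8→F4 1
  travel distance 21, fixed 6 → total 27.
Compare {F1, F3, F4}: travel distance 19 + fixed 9 = 28.
Compare {F1, F2, F4}: travel distance 20 + fixed 9 = 29.
Compare {F3, F4}: travel distance 24 + fixed 6 = 30.
All other subsets cost ≥ 28. Minimum total cost: 27.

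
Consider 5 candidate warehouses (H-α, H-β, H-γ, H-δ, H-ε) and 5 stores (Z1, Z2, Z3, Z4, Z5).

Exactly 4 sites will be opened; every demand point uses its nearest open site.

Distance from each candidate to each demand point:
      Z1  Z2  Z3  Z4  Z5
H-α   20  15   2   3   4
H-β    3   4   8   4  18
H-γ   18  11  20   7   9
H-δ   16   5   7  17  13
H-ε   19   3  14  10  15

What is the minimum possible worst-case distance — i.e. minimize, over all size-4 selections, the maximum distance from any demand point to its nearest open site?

4

Open {H-α, H-β, H-γ, H-δ}.
  Farthest demand point is Z2 at distance 4 (to H-β); all others are ≤ 4.
With {H-α, H-β, H-γ, H-ε} the worst case is 4.
With {H-α, H-β, H-δ, H-ε} the worst case is 4.
No size-4 selection achieves below 4.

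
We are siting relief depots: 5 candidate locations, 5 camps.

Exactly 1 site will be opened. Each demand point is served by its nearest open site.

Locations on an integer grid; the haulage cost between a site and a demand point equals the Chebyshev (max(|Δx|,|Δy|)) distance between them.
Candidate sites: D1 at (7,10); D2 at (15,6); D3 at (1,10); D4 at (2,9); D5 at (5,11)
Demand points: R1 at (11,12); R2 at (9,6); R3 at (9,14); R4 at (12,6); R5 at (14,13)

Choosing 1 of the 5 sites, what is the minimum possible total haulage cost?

Open {D1}.
  R1→D1 4, R2→D1 4, R3→D1 4, R4→D1 5, R5→D1 7  ⇒ total 24.
Compare {D2}: total 30.
Compare {D5}: total 31.
No size-1 selection does better; minimum is 24.

24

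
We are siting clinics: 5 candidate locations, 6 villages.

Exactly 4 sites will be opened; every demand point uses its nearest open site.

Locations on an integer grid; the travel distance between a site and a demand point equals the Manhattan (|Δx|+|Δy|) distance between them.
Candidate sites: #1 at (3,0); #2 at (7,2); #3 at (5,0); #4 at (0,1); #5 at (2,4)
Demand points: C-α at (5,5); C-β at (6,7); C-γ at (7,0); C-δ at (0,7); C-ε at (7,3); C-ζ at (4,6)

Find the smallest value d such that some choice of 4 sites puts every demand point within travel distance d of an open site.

6

Open {#1, #2, #3, #5}.
  Farthest demand point is C-β at travel distance 6 (to #2); all others are ≤ 6.
With {#1, #2, #4, #5} the worst case is 6.
With {#2, #3, #4, #5} the worst case is 6.
No size-4 selection achieves below 6.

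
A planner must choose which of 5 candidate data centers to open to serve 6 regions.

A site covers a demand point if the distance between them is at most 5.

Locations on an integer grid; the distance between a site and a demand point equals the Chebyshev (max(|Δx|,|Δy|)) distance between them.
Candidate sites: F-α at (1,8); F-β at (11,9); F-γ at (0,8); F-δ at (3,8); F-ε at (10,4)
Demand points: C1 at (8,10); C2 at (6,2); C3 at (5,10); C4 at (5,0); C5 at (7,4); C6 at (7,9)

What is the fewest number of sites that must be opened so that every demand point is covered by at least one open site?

2

Coverage sets (demand points within 5 of each site):
  F-α: {C3}
  F-β: {C1, C5, C6}
  F-γ: {C3}
  F-δ: {C1, C3, C5, C6}
  F-ε: {C2, C4, C5, C6}
No single site covers all 6 demand points.
But {F-δ, F-ε} covers everything, so the minimum is 2.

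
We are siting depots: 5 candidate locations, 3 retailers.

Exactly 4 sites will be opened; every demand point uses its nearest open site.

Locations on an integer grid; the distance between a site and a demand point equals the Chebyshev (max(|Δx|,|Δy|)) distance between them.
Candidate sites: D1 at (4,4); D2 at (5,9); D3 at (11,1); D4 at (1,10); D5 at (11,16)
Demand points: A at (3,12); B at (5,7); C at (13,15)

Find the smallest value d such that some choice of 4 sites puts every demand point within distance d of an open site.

2

Open {D1, D2, D4, D5}.
  Farthest demand point is A at distance 2 (to D4); all others are ≤ 2.
With {D2, D3, D4, D5} the worst case is 2.
With {D1, D2, D3, D5} the worst case is 3.
No size-4 selection achieves below 2.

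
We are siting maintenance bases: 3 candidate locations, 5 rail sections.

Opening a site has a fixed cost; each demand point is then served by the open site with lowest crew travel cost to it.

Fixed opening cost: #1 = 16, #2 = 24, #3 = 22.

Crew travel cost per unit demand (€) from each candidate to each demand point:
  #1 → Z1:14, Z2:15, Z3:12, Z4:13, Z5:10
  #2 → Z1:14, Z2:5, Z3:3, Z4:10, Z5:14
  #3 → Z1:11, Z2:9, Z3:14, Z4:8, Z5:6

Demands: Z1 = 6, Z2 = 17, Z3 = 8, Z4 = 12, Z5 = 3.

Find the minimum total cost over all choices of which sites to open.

335

Open {#2, #3}: assign each demand point to its cheapest open site.
  Z1→#3 6×11=66, Z2→#2 17×5=85, Z3→#2 8×3=24, Z4→#3 12×8=96, Z5→#3 3×6=18
  crew travel cost 289, fixed 46 → total 335.
Compare {#1, #2, #3}: crew travel cost 289 + fixed 62 = 351.
Compare {#2}: crew travel cost 355 + fixed 24 = 379.
Compare {#1, #2}: crew travel cost 343 + fixed 40 = 383.
All other subsets cost ≥ 351. Minimum total cost: 335.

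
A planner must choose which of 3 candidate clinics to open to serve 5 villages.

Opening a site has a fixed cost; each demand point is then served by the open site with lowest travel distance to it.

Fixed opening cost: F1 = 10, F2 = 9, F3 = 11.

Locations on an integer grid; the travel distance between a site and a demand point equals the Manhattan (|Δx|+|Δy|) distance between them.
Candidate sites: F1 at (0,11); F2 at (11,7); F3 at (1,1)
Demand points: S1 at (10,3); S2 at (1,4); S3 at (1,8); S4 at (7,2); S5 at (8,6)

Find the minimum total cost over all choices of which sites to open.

Open {F2, F3}: assign each demand point to its cheapest open site.
  S1→F2 5, S2→F3 3, S3→F3 7, S4→F3 7, S5→F2 4
  travel distance 26, fixed 20 → total 46.
Compare {F1, F2}: travel distance 30 + fixed 19 = 49.
Compare {F2}: travel distance 42 + fixed 9 = 51.
Compare {F3}: travel distance 40 + fixed 11 = 51.
All other subsets cost ≥ 49. Minimum total cost: 46.

46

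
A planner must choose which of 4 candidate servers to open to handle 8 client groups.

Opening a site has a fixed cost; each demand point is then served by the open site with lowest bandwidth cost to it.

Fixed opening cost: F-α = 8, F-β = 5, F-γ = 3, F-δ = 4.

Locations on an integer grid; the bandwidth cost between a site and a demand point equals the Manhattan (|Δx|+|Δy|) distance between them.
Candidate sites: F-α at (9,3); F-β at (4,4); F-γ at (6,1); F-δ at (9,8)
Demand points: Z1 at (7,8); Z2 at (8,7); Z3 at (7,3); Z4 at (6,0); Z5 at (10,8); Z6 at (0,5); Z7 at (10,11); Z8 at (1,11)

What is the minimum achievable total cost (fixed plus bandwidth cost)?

Open {F-β, F-γ, F-δ}: assign each demand point to its cheapest open site.
  Z1→F-δ 2, Z2→F-δ 2, Z3→F-γ 3, Z4→F-γ 1, Z5→F-δ 1, Z6→F-β 5, Z7→F-δ 4, Z8→F-β 10
  bandwidth cost 28, fixed 12 → total 40.
Compare {F-γ, F-δ}: bandwidth cost 34 + fixed 7 = 41.
Compare {F-β, F-δ}: bandwidth cost 34 + fixed 9 = 43.
Compare {F-α, F-β, F-γ, F-δ}: bandwidth cost 27 + fixed 20 = 47.
All other subsets cost ≥ 41. Minimum total cost: 40.

40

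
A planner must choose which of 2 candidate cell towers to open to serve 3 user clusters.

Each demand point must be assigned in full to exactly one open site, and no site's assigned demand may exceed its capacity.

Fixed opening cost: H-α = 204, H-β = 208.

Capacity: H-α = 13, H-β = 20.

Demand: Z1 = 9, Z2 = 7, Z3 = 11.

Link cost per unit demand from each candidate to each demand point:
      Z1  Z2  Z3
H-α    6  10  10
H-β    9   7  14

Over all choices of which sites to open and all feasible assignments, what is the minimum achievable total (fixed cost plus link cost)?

Open {H-α, H-β}; cheapest assignment that respects the capacities:
  H-α (cap 13, load 11): Z3 — cost 11×10 = 110
  H-β (cap 20, load 16): Z1, Z2 — cost 9×9 + 7×7 = 130
  Shipping 240, fixed 412 → total 652.
  Any other capacity-feasible assignment to {H-α, H-β} ships for at least 240.
Total demand is 27 and no other set of sites has combined capacity ≥ 27, so {H-α, H-β} is the only feasible choice of open sites. Minimum: 652.

652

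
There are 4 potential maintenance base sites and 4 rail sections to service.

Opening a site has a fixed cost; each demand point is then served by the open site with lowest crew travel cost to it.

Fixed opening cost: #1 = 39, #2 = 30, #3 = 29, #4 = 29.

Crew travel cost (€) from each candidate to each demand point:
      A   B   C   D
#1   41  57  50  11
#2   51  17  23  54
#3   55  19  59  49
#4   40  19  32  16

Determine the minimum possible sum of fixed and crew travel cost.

Open {#4}: assign each demand point to its cheapest open site.
  A→#4 40, B→#4 19, C→#4 32, D→#4 16
  crew travel cost 107, fixed 29 → total 136.
Compare {#2, #4}: crew travel cost 96 + fixed 59 = 155.
Compare {#1, #2}: crew travel cost 92 + fixed 69 = 161.
Compare {#3, #4}: crew travel cost 107 + fixed 58 = 165.
All other subsets cost ≥ 155. Minimum total cost: 136.

136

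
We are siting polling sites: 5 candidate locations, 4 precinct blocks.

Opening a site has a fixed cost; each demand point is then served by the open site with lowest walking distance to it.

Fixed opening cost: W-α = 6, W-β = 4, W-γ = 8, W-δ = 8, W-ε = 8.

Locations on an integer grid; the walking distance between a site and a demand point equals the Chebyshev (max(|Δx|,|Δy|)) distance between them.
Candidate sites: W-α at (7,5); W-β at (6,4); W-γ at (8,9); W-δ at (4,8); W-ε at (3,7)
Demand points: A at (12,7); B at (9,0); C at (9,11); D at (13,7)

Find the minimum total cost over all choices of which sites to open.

Open {W-β, W-γ}: assign each demand point to its cheapest open site.
  A→W-γ 4, B→W-β 4, C→W-γ 2, D→W-γ 5
  walking distance 15, fixed 12 → total 27.
Compare {W-α}: walking distance 22 + fixed 6 = 28.
Compare {W-β}: walking distance 24 + fixed 4 = 28.
Compare {W-γ}: walking distance 20 + fixed 8 = 28.
All other subsets cost ≥ 28. Minimum total cost: 27.

27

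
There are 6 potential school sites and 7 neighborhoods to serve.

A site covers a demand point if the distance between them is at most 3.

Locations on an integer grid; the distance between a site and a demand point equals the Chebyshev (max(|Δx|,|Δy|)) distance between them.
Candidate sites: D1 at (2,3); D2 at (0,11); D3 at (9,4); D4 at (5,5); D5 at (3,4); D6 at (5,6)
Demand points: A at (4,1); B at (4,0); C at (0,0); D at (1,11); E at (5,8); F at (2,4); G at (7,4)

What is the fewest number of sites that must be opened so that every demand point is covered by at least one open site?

3

Coverage sets (demand points within 3 of each site):
  D1: {A, B, C, F}
  D2: {D}
  D3: {G}
  D4: {E, F, G}
  D5: {A, F}
  D6: {E, F, G}
No 2 sites suffice: every size-2 union leaves at least one demand point uncovered.
But {D1, D2, D4} covers everything, so the minimum is 3.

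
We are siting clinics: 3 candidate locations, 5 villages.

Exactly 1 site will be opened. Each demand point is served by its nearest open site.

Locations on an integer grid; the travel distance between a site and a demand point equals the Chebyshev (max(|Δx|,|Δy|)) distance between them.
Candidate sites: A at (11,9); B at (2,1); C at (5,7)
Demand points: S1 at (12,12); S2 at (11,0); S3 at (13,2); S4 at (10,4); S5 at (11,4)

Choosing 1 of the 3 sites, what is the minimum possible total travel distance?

29

Open {A}.
  S1→A 3, S2→A 9, S3→A 7, S4→A 5, S5→A 5  ⇒ total 29.
Compare {C}: total 33.
Compare {B}: total 48.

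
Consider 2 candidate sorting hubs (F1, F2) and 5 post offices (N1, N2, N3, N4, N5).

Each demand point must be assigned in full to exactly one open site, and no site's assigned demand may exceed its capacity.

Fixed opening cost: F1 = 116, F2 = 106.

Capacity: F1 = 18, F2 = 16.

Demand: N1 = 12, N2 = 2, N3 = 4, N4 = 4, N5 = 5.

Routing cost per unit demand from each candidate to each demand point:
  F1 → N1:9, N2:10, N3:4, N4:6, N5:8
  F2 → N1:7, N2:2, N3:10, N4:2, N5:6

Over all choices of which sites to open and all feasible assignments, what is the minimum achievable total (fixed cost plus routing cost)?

Open {F1, F2}; cheapest assignment that respects the capacities:
  F1 (cap 18, load 16): N1, N3 — cost 12×9 + 4×4 = 124
  F2 (cap 16, load 11): N2, N4, N5 — cost 2×2 + 4×2 + 5×6 = 42
  Shipping 166, fixed 222 → total 388.
  Any other capacity-feasible assignment to {F1, F2} ships for at least 166.
Total demand is 27 and no other set of sites has combined capacity ≥ 27, so {F1, F2} is the only feasible choice of open sites. Minimum: 388.

388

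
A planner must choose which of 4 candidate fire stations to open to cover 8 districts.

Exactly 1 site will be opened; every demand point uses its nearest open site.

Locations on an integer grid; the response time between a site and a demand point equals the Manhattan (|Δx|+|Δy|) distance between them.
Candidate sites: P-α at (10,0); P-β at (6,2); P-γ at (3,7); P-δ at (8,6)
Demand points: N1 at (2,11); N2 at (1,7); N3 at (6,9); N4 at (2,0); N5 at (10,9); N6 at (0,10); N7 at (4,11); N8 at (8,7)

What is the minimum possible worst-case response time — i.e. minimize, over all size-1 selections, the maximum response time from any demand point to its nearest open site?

9

Open {P-γ}.
  Farthest demand point is N5 at response time 9 (to P-γ); all others are ≤ 9.
With {P-δ} the worst case is 12.
With {P-β} the worst case is 14.
No size-1 selection achieves below 9.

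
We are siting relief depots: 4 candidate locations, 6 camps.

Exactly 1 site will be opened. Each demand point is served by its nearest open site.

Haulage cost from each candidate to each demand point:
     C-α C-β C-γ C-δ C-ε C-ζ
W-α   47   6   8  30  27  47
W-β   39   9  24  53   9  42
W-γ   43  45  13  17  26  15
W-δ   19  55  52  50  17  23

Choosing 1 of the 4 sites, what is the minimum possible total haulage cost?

Open {W-γ}.
  C-α→W-γ 43, C-β→W-γ 45, C-γ→W-γ 13, C-δ→W-γ 17, C-ε→W-γ 26, C-ζ→W-γ 15  ⇒ total 159.
Compare {W-α}: total 165.
Compare {W-β}: total 176.
No size-1 selection does better; minimum is 159.

159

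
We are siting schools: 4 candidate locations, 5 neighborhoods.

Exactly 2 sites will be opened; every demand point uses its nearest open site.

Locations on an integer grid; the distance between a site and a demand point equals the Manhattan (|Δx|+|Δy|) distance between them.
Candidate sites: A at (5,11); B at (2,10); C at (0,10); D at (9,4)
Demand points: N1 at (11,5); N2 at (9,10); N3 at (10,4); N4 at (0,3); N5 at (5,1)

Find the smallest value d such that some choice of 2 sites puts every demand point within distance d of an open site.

7

Open {C, D}.
  Farthest demand point is N4 at distance 7 (to C); all others are ≤ 7.
With {B, D} the worst case is 9.
With {A, D} the worst case is 10.
No size-2 selection achieves below 7.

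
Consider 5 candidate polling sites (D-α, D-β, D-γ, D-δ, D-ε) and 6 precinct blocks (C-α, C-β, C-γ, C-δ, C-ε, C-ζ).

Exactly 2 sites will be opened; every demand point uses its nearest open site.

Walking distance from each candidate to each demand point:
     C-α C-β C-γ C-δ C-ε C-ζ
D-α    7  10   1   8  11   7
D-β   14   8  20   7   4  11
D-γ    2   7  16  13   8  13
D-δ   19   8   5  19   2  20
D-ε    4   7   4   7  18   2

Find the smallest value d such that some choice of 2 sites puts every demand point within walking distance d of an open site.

Open {D-β, D-ε}.
  Farthest demand point is C-β at walking distance 7 (to D-ε); all others are ≤ 7.
With {D-δ, D-ε} the worst case is 7.
With {D-α, D-β} the worst case is 8.
No size-2 selection achieves below 7.

7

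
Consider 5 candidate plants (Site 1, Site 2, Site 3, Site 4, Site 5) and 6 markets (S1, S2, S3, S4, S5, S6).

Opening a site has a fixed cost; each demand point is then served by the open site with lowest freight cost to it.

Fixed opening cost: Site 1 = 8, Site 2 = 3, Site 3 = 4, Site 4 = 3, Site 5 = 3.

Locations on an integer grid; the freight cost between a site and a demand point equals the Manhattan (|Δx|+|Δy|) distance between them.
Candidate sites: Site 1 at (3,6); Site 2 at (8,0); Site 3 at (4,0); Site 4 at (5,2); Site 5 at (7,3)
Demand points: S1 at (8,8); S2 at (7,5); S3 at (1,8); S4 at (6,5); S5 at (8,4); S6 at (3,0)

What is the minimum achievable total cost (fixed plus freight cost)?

Open {Site 3, Site 5}: assign each demand point to its cheapest open site.
  S1→Site 5 6, S2→Site 5 2, S3→Site 3 11, S4→Site 5 3, S5→Site 5 2, S6→Site 3 1
  freight cost 25, fixed 7 → total 32.
Compare {Site 4, Site 5}: freight cost 27 + fixed 6 = 33.
Compare {Site 1, Site 3, Site 5}: freight cost 18 + fixed 15 = 33.
Compare {Site 5}: freight cost 31 + fixed 3 = 34.
All other subsets cost ≥ 33. Minimum total cost: 32.

32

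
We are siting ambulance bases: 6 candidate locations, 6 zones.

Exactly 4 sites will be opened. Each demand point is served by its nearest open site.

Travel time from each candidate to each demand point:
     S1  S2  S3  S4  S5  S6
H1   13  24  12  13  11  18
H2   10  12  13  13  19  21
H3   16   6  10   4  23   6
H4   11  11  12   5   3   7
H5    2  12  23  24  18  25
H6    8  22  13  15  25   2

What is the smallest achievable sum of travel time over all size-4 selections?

Open {H3, H4, H5, H6}.
  S1→H5 2, S2→H3 6, S3→H3 10, S4→H3 4, S5→H4 3, S6→H6 2  ⇒ total 27.
Compare {H1, H3, H4, H5}: total 31.
Compare {H2, H3, H4, H5}: total 31.
No size-4 selection does better; minimum is 27.

27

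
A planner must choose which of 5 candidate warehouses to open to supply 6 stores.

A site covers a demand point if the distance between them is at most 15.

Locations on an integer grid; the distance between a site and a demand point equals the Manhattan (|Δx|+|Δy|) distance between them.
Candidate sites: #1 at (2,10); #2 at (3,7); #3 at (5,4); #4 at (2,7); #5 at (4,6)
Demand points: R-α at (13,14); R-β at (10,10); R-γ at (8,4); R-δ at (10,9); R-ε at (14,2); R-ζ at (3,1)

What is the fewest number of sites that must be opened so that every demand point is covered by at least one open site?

Coverage sets (demand points within 15 of each site):
  #1: {R-α, R-β, R-γ, R-δ, R-ζ}
  #2: {R-β, R-γ, R-δ, R-ζ}
  #3: {R-β, R-γ, R-δ, R-ε, R-ζ}
  #4: {R-β, R-γ, R-δ, R-ζ}
  #5: {R-β, R-γ, R-δ, R-ε, R-ζ}
No single site covers all 6 demand points.
But {#1, #3} covers everything, so the minimum is 2.

2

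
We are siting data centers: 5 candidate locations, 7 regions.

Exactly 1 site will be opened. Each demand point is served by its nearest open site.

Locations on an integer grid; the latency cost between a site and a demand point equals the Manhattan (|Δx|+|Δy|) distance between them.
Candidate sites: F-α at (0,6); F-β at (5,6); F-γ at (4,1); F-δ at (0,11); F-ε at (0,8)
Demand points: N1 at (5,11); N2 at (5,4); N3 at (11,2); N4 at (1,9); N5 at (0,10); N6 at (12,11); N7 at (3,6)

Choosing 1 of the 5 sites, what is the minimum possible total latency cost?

47

Open {F-β}.
  N1→F-β 5, N2→F-β 2, N3→F-β 10, N4→F-β 7, N5→F-β 9, N6→F-β 12, N7→F-β 2  ⇒ total 47.
Compare {F-ε}: total 58.
Compare {F-α}: total 60.
No size-1 selection does better; minimum is 47.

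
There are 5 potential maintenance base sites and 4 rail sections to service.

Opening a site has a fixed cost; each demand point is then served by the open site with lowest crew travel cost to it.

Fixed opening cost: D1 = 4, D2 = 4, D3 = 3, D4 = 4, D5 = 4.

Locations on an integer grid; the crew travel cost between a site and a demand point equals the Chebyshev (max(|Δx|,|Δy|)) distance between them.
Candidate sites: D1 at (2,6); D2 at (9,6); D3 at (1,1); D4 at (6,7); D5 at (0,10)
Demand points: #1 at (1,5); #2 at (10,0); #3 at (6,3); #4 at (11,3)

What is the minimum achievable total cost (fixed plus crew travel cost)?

21

Open {D1, D2}: assign each demand point to its cheapest open site.
  #1→D1 1, #2→D2 6, #3→D2 3, #4→D2 3
  crew travel cost 13, fixed 8 → total 21.
Compare {D2, D3}: crew travel cost 16 + fixed 7 = 23.
Compare {D2}: crew travel cost 20 + fixed 4 = 24.
Compare {D1, D2, D3}: crew travel cost 13 + fixed 11 = 24.
All other subsets cost ≥ 23. Minimum total cost: 21.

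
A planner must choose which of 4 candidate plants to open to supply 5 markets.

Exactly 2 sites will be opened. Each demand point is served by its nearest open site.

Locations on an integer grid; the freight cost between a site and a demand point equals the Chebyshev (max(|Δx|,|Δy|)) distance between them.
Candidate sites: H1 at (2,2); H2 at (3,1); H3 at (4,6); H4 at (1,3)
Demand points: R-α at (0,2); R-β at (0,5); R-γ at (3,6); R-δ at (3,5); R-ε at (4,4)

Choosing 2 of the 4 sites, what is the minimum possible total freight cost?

Open {H3, H4}.
  R-α→H4 1, R-β→H4 2, R-γ→H3 1, R-δ→H3 1, R-ε→H3 2  ⇒ total 7.
Compare {H1, H3}: total 9.
Compare {H1, H4}: total 10.
No size-2 selection does better; minimum is 7.

7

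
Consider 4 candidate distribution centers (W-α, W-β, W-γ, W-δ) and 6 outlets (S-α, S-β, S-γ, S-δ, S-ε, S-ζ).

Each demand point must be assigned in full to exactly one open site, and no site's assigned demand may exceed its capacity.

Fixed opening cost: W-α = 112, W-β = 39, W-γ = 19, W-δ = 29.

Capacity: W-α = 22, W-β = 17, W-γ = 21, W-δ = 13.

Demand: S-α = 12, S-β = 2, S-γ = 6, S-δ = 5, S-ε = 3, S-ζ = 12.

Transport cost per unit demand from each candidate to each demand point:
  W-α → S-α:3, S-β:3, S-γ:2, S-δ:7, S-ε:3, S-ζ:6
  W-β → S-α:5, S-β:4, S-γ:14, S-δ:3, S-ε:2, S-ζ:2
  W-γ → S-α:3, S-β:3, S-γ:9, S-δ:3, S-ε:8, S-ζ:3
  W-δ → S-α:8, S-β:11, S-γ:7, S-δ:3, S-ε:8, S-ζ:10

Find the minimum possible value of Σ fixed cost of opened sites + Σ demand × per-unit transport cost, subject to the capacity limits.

216

Open {W-β, W-γ, W-δ}; cheapest assignment that respects the capacities:
  W-β (cap 17, load 15): S-ε, S-ζ — cost 3×2 + 12×2 = 30
  W-γ (cap 21, load 19): S-α, S-β, S-δ — cost 12×3 + 2×3 + 5×3 = 57
  W-δ (cap 13, load 6): S-γ — cost 6×7 = 42
  Shipping 129, fixed 87 → total 216.
  Any other capacity-feasible assignment to {W-β, W-γ, W-δ} ships for at least 129.
Compare {W-α, W-γ}: its best feasible assignment gives total 245.
Compare {W-α, W-β, W-γ}: its best feasible assignment gives total 269.
Every other set of open sites that can feasibly serve all demand totals ≥ 245 even under its best assignment. Minimum: 216.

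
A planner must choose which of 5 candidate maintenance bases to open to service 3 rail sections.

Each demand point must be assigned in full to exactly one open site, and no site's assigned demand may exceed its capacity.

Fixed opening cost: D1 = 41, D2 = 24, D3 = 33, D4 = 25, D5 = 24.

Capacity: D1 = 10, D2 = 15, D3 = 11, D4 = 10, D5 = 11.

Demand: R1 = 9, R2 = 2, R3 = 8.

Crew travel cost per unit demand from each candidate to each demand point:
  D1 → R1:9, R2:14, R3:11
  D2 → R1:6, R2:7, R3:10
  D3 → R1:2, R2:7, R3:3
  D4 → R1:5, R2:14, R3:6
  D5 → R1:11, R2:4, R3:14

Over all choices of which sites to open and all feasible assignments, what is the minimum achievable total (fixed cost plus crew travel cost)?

138

Open {D3, D4}; cheapest assignment that respects the capacities:
  D3 (cap 11, load 11): R1, R2 — cost 9×2 + 2×7 = 32
  D4 (cap 10, load 8): R3 — cost 8×6 = 48
  Shipping 80, fixed 58 → total 138.
  Any other capacity-feasible assignment to {D3, D4} ships for at least 80.
Compare {D2, D3}: its best feasible assignment gives total 149.
Compare {D3, D4, D5}: its best feasible assignment gives total 156.
Every other set of open sites that can feasibly serve all demand totals ≥ 149 even under its best assignment. Minimum: 138.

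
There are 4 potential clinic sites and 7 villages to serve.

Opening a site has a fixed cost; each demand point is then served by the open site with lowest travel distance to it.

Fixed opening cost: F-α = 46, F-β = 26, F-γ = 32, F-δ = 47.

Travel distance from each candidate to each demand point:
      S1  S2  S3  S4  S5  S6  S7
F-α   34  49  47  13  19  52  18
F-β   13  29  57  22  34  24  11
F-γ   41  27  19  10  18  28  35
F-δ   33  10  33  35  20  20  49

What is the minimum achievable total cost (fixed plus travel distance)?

180

Open {F-β, F-γ}: assign each demand point to its cheapest open site.
  S1→F-β 13, S2→F-γ 27, S3→F-γ 19, S4→F-γ 10, S5→F-γ 18, S6→F-β 24, S7→F-β 11
  travel distance 122, fixed 58 → total 180.
Compare {F-β, F-δ}: travel distance 129 + fixed 73 = 202.
Compare {F-β, F-γ, F-δ}: travel distance 101 + fixed 105 = 206.
Compare {F-γ}: travel distance 178 + fixed 32 = 210.
All other subsets cost ≥ 202. Minimum total cost: 180.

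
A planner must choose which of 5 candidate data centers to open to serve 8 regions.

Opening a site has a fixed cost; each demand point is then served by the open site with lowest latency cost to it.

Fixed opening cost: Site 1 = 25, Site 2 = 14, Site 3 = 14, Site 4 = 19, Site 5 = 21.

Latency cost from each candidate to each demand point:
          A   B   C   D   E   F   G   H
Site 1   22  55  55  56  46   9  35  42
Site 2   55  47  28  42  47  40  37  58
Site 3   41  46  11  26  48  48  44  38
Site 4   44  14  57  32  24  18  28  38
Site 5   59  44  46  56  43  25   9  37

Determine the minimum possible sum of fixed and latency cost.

Open {Site 1, Site 3, Site 4}: assign each demand point to its cheapest open site.
  A→Site 1 22, B→Site 4 14, C→Site 3 11, D→Site 3 26, E→Site 4 24, F→Site 1 9, G→Site 4 28, H→Site 3 38
  latency cost 172, fixed 58 → total 230.
Compare {Site 1, Site 3, Site 4, Site 5}: latency cost 152 + fixed 79 = 231.
Compare {Site 3, Site 4}: latency cost 200 + fixed 33 = 233.
Compare {Site 3, Site 4, Site 5}: latency cost 180 + fixed 54 = 234.
All other subsets cost ≥ 231. Minimum total cost: 230.

230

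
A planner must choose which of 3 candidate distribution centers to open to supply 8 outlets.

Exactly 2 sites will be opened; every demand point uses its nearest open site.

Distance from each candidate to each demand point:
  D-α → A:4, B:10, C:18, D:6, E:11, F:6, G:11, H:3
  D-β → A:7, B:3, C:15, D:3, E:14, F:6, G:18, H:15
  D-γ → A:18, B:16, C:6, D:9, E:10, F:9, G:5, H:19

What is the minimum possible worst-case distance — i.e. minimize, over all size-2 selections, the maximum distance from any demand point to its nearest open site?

10

Open {D-α, D-γ}.
  Farthest demand point is B at distance 10 (to D-α); all others are ≤ 10.
With {D-α, D-β} the worst case is 15.
With {D-β, D-γ} the worst case is 15.
No size-2 selection achieves below 10.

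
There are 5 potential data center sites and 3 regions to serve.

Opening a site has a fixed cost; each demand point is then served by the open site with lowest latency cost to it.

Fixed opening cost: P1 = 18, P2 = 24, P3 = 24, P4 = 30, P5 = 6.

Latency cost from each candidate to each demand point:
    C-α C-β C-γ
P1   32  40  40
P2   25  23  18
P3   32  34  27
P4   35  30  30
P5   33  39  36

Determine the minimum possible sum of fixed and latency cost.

90

Open {P2}: assign each demand point to its cheapest open site.
  C-α→P2 25, C-β→P2 23, C-γ→P2 18
  latency cost 66, fixed 24 → total 90.
Compare {P2, P5}: latency cost 66 + fixed 30 = 96.
Compare {P1, P2}: latency cost 66 + fixed 42 = 108.
Compare {P5}: latency cost 108 + fixed 6 = 114.
All other subsets cost ≥ 96. Minimum total cost: 90.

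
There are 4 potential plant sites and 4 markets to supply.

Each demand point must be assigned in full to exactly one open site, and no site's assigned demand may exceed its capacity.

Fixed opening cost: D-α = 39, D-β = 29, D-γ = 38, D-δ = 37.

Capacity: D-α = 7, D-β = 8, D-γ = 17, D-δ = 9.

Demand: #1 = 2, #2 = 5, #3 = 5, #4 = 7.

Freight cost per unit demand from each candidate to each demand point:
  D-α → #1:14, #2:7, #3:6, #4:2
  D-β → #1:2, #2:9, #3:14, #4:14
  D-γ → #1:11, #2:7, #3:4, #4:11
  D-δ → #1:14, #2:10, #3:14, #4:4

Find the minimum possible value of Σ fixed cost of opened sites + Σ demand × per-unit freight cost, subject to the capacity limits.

168

Open {D-α, D-γ}; cheapest assignment that respects the capacities:
  D-α (cap 7, load 7): #4 — cost 7×2 = 14
  D-γ (cap 17, load 12): #1, #2, #3 — cost 2×11 + 5×7 + 5×4 = 77
  Shipping 91, fixed 77 → total 168.
  Any other capacity-feasible assignment to {D-α, D-γ} ships for at least 91.
Compare {D-α, D-β, D-γ}: its best feasible assignment gives total 179.
Compare {D-γ, D-δ}: its best feasible assignment gives total 180.
Every other set of open sites that can feasibly serve all demand totals ≥ 179 even under its best assignment. Minimum: 168.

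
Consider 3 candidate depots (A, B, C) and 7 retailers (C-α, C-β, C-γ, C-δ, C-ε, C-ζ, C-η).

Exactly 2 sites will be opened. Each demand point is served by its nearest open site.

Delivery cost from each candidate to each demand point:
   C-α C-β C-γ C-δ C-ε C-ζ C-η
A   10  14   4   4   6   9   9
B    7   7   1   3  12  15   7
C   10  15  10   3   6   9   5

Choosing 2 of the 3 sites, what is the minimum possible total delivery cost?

38

Open {B, C}.
  C-α→B 7, C-β→B 7, C-γ→B 1, C-δ→B 3, C-ε→C 6, C-ζ→C 9, C-η→C 5  ⇒ total 38.
Compare {A, B}: total 40.
Compare {A, C}: total 51.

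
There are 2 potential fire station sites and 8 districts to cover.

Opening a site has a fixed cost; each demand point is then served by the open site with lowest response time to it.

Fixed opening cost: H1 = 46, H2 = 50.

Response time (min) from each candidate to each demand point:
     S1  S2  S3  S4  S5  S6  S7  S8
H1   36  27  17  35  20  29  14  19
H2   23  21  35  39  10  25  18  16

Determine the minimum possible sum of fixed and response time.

Open {H2}: assign each demand point to its cheapest open site.
  S1→H2 23, S2→H2 21, S3→H2 35, S4→H2 39, S5→H2 10, S6→H2 25, S7→H2 18, S8→H2 16
  response time 187, fixed 50 → total 237.
Compare {H1}: response time 197 + fixed 46 = 243.
Compare {H1, H2}: response time 161 + fixed 96 = 257.

237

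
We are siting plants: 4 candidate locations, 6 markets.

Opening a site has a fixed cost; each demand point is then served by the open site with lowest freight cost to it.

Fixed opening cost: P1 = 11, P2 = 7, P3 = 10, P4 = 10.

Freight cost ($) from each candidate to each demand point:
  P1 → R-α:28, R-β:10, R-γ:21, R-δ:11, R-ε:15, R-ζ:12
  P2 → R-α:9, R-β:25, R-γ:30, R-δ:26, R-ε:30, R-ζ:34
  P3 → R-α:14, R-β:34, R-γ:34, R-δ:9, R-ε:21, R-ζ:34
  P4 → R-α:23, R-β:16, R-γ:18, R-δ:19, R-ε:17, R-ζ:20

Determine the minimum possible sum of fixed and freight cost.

96

Open {P1, P2}: assign each demand point to its cheapest open site.
  R-α→P2 9, R-β→P1 10, R-γ→P1 21, R-δ→P1 11, R-ε→P1 15, R-ζ→P1 12
  freight cost 78, fixed 18 → total 96.
Compare {P1, P3}: freight cost 81 + fixed 21 = 102.
Compare {P1, P2, P4}: freight cost 75 + fixed 28 = 103.
Compare {P1, P2, P3}: freight cost 76 + fixed 28 = 104.
All other subsets cost ≥ 102. Minimum total cost: 96.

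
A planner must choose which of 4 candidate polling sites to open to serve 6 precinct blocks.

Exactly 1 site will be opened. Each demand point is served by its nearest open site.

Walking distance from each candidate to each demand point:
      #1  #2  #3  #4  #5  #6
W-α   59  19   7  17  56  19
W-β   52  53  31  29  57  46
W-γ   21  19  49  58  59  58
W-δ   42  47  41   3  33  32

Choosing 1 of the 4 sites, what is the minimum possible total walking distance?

Open {W-α}.
  #1→W-α 59, #2→W-α 19, #3→W-α 7, #4→W-α 17, #5→W-α 56, #6→W-α 19  ⇒ total 177.
Compare {W-δ}: total 198.
Compare {W-γ}: total 264.
No size-1 selection does better; minimum is 177.

177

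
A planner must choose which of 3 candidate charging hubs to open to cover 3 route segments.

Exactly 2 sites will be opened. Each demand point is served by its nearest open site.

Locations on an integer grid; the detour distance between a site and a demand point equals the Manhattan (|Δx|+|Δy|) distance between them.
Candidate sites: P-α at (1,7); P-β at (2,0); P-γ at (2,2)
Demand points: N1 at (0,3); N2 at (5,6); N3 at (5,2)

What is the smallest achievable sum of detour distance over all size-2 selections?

11

Open {P-α, P-γ}.
  N1→P-γ 3, N2→P-α 5, N3→P-γ 3  ⇒ total 11.
Compare {P-β, P-γ}: total 13.
Compare {P-α, P-β}: total 15.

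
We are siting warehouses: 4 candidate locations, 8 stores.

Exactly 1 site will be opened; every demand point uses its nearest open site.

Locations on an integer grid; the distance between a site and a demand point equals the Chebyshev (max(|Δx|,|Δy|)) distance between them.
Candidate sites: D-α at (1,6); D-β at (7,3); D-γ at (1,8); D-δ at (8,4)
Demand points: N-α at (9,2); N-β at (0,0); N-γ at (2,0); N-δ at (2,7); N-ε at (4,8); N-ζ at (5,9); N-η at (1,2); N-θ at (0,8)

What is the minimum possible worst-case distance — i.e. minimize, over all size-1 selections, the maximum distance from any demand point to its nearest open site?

7

Open {D-β}.
  Farthest demand point is N-β at distance 7 (to D-β); all others are ≤ 7.
With {D-α} the worst case is 8.
With {D-γ} the worst case is 8.
No size-1 selection achieves below 7.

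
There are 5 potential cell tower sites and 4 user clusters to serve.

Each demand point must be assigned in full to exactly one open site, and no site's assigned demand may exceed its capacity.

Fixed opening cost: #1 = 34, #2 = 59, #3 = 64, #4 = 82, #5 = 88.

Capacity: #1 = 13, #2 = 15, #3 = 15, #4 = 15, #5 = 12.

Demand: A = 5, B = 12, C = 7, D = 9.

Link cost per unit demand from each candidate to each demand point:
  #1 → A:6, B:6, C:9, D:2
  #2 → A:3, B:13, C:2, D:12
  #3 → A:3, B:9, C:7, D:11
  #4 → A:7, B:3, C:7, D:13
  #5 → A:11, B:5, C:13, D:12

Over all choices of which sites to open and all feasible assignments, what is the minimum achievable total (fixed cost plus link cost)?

258

Open {#1, #2, #4}; cheapest assignment that respects the capacities:
  #1 (cap 13, load 9): D — cost 9×2 = 18
  #2 (cap 15, load 12): A, C — cost 5×3 + 7×2 = 29
  #4 (cap 15, load 12): B — cost 12×3 = 36
  Shipping 83, fixed 175 → total 258.
  Any other capacity-feasible assignment to {#1, #2, #4} ships for at least 83.
Compare {#1, #2, #5}: its best feasible assignment gives total 288.
Compare {#1, #3, #4}: its best feasible assignment gives total 298.
Every other set of open sites that can feasibly serve all demand totals ≥ 288 even under its best assignment. Minimum: 258.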